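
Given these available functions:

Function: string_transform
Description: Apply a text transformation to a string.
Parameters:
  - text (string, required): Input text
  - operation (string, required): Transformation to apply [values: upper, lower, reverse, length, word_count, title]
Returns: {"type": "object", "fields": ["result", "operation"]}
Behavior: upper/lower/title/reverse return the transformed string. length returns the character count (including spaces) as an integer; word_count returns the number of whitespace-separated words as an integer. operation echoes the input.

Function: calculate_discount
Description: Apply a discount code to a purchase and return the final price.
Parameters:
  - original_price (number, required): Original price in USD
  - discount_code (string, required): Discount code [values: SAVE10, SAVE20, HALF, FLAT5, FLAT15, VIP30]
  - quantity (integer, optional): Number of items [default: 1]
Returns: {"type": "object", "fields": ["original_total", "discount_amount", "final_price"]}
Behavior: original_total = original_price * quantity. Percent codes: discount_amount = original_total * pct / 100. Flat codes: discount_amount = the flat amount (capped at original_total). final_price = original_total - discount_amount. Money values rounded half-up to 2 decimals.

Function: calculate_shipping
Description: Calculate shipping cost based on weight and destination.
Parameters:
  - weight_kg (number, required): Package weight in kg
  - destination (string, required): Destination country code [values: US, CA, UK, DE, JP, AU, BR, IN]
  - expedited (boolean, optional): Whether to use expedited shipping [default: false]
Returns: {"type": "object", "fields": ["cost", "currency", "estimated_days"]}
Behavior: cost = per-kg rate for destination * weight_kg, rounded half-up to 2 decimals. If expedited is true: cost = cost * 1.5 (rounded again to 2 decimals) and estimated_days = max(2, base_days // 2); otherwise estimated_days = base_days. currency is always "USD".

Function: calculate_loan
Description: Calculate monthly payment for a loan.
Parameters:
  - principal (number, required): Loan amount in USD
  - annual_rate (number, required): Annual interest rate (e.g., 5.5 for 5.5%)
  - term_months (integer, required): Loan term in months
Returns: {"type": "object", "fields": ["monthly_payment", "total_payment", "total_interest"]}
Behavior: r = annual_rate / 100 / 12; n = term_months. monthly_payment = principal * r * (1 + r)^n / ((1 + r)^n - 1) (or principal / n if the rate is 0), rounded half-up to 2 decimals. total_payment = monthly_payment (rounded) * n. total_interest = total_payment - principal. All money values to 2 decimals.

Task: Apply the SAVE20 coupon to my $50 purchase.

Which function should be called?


The task needs a function whose description is: Apply a discount code to a purchase and return the final price.
calculate_discount


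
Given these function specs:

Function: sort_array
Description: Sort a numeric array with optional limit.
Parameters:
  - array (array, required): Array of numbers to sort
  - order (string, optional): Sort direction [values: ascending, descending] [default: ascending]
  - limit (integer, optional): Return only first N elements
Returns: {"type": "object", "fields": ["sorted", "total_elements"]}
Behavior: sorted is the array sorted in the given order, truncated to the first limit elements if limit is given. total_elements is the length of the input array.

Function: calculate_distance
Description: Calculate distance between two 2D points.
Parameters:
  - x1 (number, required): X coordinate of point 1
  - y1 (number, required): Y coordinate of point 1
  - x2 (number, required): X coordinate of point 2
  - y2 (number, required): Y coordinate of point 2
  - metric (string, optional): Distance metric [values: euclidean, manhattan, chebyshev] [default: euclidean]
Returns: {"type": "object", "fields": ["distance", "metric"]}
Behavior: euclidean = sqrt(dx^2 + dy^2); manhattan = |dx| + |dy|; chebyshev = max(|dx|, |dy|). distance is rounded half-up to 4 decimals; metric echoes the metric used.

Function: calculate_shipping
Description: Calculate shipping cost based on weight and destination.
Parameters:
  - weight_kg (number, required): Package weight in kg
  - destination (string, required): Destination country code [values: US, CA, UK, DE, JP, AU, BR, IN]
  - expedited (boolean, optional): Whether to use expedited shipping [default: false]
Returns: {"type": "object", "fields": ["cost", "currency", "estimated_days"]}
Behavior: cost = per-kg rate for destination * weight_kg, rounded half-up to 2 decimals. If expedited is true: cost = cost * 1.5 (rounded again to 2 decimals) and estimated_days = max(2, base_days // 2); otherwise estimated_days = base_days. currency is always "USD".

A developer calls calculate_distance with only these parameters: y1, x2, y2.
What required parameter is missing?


Required parameters: x1, y1, x2, y2
Provided: y1, x2, y2
Missing: x1
x1


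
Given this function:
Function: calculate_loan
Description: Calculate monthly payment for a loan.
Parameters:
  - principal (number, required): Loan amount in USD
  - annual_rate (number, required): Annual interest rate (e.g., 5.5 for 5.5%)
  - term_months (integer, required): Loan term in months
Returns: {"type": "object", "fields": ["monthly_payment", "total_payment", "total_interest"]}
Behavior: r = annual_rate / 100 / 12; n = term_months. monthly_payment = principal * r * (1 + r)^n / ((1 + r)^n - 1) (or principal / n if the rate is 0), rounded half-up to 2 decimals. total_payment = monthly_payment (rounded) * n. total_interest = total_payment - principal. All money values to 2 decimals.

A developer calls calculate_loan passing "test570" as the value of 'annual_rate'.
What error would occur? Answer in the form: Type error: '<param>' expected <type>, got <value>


Spec: 'annual_rate' is declared as number; "test570" is a string.
Type error: 'annual_rate' expected number, got "test570"


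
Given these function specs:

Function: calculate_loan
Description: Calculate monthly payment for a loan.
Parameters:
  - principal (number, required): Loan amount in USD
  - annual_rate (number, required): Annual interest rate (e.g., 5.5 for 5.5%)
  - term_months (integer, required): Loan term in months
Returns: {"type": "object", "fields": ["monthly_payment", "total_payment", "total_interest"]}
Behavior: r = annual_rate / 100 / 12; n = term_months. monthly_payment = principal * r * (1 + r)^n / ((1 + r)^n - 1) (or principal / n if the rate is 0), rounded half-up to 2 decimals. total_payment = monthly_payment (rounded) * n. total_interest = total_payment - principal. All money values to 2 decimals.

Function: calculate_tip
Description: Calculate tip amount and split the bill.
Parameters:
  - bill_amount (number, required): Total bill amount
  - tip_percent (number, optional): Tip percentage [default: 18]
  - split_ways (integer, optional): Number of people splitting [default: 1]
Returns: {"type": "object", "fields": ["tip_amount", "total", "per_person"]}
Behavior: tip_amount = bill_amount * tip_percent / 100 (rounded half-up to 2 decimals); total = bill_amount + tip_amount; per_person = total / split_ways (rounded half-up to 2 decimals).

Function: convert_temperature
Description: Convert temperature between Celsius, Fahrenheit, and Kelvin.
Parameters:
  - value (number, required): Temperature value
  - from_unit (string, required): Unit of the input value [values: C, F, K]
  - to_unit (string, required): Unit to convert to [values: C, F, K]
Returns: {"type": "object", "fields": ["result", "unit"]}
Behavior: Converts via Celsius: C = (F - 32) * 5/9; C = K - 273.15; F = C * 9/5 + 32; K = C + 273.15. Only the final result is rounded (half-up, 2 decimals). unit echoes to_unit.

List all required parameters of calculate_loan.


Parameters of calculate_loan and their required/optional flag:
  principal: required
  annual_rate: required
  term_months: required
annual_rate, principal, term_months


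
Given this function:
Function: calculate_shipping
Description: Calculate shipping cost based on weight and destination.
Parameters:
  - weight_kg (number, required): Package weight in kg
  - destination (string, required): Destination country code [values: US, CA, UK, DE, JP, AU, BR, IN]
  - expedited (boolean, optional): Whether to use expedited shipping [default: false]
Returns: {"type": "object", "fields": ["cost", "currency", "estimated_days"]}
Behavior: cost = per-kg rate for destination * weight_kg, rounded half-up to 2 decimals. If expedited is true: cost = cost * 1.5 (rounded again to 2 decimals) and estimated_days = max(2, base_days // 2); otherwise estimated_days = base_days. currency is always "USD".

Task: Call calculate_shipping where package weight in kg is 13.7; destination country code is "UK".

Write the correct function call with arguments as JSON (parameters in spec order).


Mapping each described value to its parameter name:
  'Package weight in kg' -> weight_kg = 13.7
  'Destination country code' -> destination = "UK"
calculate_shipping({"weight_kg": 13.7, "destination": "UK"})


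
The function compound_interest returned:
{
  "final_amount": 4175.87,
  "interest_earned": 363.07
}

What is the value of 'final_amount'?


4175.87


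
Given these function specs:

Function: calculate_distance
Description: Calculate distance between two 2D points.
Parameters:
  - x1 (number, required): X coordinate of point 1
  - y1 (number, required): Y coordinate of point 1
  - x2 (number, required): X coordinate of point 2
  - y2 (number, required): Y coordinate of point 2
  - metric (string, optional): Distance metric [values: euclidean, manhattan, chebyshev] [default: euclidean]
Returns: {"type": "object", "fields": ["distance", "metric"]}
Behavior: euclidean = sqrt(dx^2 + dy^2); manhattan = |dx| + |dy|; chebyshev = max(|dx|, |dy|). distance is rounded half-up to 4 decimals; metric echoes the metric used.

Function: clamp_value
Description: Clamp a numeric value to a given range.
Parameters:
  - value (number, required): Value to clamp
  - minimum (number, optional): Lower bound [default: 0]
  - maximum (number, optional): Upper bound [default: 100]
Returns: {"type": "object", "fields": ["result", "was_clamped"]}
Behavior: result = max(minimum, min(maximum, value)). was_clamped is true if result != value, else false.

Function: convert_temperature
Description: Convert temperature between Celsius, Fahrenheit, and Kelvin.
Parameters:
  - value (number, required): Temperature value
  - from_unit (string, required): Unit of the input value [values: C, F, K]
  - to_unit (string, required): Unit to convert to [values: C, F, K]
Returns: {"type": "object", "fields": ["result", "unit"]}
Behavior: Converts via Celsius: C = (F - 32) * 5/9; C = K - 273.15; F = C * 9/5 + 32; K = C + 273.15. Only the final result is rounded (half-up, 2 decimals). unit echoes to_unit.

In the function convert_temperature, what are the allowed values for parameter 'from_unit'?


The convert_temperature spec declares:
  - from_unit (string, required): Unit of the input value [values: C, F, K]
Allowed values:
C, F, K


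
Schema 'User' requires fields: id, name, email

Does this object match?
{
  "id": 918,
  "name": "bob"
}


Checking required fields...
Missing: email
Invalid - missing required field 'email'


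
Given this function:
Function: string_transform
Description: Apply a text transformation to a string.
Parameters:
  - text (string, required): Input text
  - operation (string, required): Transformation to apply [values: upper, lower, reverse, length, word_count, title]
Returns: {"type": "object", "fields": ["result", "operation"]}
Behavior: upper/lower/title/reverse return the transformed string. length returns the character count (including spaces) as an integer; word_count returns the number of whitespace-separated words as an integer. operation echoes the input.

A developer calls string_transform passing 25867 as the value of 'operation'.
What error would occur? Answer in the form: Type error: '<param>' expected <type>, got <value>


Spec: 'operation' is declared as string; 25867 is an integer.
Type error: 'operation' expected string, got 25867


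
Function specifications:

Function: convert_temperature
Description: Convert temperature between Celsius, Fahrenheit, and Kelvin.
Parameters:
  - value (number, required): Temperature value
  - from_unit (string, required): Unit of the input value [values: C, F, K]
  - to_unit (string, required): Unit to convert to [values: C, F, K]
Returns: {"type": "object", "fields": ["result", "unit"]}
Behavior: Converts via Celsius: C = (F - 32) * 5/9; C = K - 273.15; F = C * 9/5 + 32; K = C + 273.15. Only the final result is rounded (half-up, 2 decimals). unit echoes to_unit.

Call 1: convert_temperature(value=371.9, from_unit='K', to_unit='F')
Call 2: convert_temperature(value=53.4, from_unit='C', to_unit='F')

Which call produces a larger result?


Call 1:
  To C: 371.9 - 273.15 = 98.75
  To F: 98.75 * 9/5 + 32 = 209.75
  Round to 2 decimals: 209.75
  -> 209.75 F
Call 2:
  Input already in C: 53.4
  To F: 53.4 * 9/5 + 32 = 128.12
  Round to 2 decimals: 128.12
  -> 128.12 F
Call 1 (209.75 F)


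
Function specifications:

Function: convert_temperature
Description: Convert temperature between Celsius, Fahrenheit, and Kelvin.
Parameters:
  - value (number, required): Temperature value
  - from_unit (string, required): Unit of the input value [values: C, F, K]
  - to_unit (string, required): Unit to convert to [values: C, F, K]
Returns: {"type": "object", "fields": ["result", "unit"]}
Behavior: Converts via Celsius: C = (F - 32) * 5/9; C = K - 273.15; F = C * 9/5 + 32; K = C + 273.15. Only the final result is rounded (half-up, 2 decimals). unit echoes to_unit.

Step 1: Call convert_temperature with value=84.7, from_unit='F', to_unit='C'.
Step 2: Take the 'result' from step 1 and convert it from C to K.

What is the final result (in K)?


Step 1: convert_temperature(value=84.7, from_unit=F, to_unit=C)
  To C: (84.7 - 32) * 5/9 = 29.277778
  Target is C: 29.277778
  Round to 2 decimals: 29.28
  -> result = 29.28 C
Step 2: convert_temperature(value=29.28, from_unit=C, to_unit=K)
  Input already in C: 29.28
  To K: 29.28 + 273.15 = 302.43
  Round to 2 decimals: 302.43
  -> result = 302.43 K
302.43 K


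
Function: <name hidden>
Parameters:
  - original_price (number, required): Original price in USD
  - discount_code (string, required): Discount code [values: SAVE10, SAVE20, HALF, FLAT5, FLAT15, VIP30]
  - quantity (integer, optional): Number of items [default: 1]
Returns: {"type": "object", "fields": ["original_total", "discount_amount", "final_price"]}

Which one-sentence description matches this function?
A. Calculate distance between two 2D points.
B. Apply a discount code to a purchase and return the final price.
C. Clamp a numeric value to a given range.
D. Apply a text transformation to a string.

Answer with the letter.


Parameters original_price, discount_code, quantity and return ["original_total", "discount_amount", "final_price"] fit: Apply a discount code to a purchase and return the final price.
B


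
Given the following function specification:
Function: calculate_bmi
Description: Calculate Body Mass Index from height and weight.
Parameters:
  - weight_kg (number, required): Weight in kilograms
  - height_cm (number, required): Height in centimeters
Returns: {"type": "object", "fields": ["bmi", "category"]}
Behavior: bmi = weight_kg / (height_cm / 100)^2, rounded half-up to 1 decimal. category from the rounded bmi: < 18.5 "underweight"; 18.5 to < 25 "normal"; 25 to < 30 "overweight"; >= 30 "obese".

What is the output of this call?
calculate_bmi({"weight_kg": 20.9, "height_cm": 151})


height_m = 151 / 100 = 1.51
bmi = 20.9 / 1.51^2 = 20.9 / 2.2801 = 9.166265 -> 9.2
9.2 < 18.5 -> underweight
Output:
{"bmi": 9.2, "category": "underweight"}


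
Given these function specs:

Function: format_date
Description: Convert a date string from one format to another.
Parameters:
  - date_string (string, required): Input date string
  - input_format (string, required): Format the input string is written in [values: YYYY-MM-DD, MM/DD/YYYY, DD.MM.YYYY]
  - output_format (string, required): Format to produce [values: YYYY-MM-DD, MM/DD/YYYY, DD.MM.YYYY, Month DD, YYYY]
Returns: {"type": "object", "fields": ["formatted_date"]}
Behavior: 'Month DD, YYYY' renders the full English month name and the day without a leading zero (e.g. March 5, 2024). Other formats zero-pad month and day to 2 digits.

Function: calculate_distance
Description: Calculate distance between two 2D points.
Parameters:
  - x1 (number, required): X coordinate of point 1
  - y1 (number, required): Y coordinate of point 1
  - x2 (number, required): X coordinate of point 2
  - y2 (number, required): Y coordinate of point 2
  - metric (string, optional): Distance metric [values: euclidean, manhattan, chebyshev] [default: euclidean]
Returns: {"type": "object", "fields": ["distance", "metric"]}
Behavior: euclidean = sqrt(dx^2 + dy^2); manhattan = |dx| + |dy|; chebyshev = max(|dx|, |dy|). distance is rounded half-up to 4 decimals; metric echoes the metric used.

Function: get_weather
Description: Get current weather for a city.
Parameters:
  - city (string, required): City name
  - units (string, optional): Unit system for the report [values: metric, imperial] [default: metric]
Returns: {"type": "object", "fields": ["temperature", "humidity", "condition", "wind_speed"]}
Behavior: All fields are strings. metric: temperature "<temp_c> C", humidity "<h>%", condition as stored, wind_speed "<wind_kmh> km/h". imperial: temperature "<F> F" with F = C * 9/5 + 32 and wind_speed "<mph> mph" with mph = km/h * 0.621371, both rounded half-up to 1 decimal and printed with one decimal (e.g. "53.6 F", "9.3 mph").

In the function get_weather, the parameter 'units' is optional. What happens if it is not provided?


The get_weather spec declares:
  - units (string, optional): Unit system for the report [values: metric, imperial] [default: metric]
It defaults to metric


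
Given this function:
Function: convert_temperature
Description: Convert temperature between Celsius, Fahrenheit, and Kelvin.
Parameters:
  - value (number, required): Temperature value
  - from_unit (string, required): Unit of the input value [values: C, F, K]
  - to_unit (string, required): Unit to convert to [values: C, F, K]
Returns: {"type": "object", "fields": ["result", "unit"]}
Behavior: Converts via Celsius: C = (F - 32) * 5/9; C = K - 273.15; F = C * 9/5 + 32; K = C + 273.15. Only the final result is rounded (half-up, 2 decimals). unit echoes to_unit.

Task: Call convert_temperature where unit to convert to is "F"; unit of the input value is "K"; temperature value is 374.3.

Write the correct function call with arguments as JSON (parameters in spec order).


Mapping each described value to its parameter name:
  'Unit to convert to' -> to_unit = "F"
  'Unit of the input value' -> from_unit = "K"
  'Temperature value' -> value = 374.3
convert_temperature({"value": 374.3, "from_unit": "K", "to_unit": "F"})


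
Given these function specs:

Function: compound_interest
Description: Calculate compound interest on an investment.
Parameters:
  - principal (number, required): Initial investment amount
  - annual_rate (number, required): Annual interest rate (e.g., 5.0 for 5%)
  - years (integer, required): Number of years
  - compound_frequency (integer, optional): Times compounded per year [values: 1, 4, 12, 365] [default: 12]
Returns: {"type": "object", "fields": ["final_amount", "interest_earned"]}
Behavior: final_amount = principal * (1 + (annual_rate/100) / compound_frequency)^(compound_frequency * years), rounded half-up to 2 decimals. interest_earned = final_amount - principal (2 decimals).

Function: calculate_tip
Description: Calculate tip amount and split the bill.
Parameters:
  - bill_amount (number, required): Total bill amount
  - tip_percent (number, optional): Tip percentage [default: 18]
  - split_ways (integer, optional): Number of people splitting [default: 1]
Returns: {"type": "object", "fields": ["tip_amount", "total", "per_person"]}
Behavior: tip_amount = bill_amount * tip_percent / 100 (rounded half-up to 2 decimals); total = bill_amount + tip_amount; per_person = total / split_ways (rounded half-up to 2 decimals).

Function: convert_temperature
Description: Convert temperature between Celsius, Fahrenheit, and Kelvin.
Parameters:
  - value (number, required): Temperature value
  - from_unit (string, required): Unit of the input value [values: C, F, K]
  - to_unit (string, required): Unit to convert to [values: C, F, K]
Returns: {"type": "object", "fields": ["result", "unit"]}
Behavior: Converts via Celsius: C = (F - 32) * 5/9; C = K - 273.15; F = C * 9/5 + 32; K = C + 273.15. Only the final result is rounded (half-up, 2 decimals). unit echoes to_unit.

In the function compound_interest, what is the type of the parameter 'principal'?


The compound_interest spec declares:
  - principal (number, required): Initial investment amount
Type:
number


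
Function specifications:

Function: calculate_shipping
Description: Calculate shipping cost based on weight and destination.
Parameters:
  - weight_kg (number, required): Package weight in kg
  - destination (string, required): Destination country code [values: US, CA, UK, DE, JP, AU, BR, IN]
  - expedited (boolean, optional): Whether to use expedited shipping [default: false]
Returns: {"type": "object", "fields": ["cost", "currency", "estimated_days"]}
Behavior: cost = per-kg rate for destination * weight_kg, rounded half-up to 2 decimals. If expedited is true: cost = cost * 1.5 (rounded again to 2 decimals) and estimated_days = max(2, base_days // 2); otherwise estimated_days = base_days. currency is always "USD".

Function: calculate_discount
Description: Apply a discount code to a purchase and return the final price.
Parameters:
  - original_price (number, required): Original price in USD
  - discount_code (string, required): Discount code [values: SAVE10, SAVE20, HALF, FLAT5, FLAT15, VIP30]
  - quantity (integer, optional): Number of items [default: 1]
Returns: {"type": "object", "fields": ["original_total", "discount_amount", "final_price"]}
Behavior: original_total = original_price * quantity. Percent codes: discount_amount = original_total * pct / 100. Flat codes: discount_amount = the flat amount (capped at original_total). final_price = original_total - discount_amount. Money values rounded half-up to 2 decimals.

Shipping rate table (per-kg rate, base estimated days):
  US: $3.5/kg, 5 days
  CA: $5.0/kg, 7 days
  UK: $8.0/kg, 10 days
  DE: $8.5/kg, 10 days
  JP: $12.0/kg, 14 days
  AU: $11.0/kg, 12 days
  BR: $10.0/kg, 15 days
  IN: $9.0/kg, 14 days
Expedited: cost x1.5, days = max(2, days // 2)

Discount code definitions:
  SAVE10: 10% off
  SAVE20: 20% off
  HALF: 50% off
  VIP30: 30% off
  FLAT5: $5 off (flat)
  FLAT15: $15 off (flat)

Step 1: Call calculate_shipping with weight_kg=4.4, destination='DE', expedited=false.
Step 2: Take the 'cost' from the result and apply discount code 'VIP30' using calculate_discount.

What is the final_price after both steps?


Step 1: calculate_shipping(weight_kg=4.4, destination=DE, expedited=false)
  Rate for DE: $8.5/kg, base 10 days
  cost = 8.5 * 4.4 = 37.4 -> 37.40
  expedited not set/false: estimated_days = 10
  -> cost = 37.40 USD
Step 2: calculate_discount(original_price=37.4, discount_code=VIP30, quantity=1)
  original_total = 37.4 * 1 = 37.40
  VIP30 = 30% off: discount_amount = 37.40 * 30/100 = 11.22 -> 11.22
  final_price = 37.40 - 11.22 = 26.18
  -> final_price = 26.18
$26.18


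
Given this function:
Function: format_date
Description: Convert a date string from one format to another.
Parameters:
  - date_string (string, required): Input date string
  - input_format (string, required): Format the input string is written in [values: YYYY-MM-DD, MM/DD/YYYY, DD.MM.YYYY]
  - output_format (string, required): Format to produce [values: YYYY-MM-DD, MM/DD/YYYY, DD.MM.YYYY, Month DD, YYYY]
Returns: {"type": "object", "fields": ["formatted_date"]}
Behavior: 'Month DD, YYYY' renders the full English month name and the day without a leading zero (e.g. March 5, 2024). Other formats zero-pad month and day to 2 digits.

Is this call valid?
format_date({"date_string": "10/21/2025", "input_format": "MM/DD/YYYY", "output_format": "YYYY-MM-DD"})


Checking all required parameters present and types match... All valid.
Valid


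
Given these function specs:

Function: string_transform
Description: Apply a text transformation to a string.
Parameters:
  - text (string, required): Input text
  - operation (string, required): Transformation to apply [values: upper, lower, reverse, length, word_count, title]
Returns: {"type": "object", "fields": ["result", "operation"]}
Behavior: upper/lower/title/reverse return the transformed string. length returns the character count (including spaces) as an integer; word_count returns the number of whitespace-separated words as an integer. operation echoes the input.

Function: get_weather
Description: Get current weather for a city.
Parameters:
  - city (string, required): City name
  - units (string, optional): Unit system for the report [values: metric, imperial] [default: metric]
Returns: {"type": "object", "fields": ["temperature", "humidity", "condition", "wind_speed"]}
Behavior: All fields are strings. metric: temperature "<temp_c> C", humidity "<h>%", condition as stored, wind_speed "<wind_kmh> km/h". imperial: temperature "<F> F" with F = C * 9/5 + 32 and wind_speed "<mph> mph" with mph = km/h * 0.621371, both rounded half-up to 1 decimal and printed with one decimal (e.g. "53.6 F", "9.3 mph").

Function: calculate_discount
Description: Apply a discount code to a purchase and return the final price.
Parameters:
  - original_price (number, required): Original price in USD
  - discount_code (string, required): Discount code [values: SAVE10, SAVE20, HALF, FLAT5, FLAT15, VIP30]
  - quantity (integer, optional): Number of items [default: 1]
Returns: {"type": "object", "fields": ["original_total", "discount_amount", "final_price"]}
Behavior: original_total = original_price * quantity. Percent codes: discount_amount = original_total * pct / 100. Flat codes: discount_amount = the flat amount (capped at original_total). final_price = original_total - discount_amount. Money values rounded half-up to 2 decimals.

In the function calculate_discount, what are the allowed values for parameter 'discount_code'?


The calculate_discount spec declares:
  - discount_code (string, required): Discount code [values: SAVE10, SAVE20, HALF, FLAT5, FLAT15, VIP30]
Allowed values:
SAVE10, SAVE20, HALF, FLAT5, FLAT15, VIP30


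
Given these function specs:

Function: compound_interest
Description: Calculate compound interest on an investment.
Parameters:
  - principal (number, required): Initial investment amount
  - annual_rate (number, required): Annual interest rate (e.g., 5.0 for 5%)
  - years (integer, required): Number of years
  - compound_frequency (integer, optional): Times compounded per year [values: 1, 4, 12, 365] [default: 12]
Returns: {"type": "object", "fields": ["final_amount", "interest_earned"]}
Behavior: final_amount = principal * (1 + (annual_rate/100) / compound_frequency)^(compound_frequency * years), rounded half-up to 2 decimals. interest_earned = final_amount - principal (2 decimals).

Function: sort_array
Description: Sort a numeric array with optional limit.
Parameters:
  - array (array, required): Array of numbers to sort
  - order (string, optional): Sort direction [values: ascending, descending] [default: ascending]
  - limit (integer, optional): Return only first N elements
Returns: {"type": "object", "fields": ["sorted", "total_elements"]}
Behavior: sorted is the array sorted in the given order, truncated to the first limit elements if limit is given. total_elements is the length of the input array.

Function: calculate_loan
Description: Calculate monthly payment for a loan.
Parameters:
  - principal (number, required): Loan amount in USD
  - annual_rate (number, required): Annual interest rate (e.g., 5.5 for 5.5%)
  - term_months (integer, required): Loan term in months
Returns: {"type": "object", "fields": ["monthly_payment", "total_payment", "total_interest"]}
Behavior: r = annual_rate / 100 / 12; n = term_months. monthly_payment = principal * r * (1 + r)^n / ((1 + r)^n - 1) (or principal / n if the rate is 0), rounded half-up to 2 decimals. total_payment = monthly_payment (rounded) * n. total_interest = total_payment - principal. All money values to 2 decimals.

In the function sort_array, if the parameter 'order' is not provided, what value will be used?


The sort_array spec declares:
  - order (string, optional): Sort direction [values: ascending, descending] [default: ascending]
Default:
ascending


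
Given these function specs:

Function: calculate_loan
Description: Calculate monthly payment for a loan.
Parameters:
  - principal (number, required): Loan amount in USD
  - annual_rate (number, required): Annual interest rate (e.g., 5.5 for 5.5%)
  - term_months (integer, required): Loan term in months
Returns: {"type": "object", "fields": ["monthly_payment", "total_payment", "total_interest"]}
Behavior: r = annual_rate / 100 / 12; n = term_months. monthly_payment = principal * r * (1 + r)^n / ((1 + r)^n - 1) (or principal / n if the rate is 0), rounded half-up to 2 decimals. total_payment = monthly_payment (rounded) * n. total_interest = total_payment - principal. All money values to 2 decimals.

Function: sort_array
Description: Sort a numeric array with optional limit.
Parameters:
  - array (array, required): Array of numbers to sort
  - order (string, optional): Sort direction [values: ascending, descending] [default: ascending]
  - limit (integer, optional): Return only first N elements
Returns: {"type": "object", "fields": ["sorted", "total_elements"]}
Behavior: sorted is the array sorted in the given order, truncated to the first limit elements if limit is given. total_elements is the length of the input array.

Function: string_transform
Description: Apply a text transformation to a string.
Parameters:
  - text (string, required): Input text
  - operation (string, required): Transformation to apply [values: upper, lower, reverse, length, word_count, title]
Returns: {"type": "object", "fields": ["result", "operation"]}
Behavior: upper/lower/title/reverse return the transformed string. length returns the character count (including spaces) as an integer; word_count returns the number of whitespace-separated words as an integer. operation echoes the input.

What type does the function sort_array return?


The sort_array spec declares Returns: {"type": "object", "fields": ["sorted", "total_elements"]}
Type:
object


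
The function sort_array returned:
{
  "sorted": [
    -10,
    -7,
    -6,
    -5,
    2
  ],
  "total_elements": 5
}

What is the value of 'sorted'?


[-10, -7, -6, -5, 2]


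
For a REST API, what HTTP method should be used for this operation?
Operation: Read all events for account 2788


GET = read, POST = create, PUT = update/replace, DELETE = remove
This operation is a read.
GET


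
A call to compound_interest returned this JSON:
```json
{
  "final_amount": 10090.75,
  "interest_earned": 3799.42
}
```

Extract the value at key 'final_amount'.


10090.75


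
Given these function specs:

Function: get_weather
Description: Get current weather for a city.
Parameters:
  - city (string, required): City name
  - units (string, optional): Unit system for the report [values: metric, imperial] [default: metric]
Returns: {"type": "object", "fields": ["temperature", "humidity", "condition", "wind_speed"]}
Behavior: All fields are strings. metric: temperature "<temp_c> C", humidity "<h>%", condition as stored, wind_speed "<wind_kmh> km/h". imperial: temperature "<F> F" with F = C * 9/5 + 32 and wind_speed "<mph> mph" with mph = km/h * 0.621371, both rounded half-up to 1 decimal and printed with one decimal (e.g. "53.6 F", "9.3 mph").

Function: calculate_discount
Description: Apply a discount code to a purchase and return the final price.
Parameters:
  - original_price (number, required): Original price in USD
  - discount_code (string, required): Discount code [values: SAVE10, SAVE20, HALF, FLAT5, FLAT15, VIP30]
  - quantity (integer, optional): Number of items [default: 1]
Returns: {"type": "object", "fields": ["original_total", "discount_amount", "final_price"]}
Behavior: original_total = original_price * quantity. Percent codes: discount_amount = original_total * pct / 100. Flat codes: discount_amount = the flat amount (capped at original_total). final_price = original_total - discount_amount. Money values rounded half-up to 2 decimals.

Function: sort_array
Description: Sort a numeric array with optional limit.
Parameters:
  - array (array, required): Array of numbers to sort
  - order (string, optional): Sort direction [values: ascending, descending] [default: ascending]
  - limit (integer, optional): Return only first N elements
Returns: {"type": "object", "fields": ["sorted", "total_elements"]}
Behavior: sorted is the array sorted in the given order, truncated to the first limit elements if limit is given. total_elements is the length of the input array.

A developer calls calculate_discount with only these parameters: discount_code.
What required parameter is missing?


Required parameters: original_price, discount_code
Provided: discount_code
Missing: original_price
original_price


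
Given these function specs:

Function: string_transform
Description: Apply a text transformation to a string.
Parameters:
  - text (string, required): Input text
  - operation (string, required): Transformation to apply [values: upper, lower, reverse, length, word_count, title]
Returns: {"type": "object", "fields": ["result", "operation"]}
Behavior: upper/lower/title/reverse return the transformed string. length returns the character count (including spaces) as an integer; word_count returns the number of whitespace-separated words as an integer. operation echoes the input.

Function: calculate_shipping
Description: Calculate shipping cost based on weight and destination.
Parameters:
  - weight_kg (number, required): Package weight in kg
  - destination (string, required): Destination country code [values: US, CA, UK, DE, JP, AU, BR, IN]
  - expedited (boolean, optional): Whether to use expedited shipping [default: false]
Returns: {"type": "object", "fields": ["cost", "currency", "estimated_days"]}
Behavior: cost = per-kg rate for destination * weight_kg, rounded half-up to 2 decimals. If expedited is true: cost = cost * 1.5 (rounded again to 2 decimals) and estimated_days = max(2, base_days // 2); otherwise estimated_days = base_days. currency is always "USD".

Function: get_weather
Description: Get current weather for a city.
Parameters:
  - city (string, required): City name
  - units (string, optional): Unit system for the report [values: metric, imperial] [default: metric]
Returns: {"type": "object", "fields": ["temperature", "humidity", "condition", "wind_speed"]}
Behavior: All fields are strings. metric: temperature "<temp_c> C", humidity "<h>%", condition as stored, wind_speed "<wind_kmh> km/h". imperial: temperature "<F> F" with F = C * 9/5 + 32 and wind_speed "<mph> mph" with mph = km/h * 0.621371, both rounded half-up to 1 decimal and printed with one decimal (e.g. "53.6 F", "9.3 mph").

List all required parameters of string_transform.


Parameters of string_transform and their required/optional flag:
  text: required
  operation: required
operation, text


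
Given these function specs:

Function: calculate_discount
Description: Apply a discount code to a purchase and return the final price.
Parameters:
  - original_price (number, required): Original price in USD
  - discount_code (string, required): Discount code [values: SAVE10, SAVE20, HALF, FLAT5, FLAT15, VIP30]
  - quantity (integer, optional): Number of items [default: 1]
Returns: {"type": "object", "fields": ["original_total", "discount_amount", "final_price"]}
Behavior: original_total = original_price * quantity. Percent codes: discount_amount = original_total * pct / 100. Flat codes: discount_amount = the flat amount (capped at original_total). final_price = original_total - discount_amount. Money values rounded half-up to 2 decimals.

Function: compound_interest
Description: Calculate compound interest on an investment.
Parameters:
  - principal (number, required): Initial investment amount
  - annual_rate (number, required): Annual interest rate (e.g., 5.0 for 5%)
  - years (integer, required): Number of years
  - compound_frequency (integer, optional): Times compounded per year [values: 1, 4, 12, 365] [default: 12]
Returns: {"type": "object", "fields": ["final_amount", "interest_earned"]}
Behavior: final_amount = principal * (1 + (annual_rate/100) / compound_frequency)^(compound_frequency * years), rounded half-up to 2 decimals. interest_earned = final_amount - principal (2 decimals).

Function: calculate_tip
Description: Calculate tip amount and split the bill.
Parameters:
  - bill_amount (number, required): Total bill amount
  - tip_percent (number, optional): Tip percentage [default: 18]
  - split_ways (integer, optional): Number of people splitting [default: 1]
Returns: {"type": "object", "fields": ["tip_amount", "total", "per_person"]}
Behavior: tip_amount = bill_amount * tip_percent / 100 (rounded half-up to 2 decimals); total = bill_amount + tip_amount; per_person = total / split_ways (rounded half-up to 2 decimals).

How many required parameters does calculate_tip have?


Parameters of calculate_tip: bill_amount (required), tip_percent (optional), split_ways (optional)
Required count:
1


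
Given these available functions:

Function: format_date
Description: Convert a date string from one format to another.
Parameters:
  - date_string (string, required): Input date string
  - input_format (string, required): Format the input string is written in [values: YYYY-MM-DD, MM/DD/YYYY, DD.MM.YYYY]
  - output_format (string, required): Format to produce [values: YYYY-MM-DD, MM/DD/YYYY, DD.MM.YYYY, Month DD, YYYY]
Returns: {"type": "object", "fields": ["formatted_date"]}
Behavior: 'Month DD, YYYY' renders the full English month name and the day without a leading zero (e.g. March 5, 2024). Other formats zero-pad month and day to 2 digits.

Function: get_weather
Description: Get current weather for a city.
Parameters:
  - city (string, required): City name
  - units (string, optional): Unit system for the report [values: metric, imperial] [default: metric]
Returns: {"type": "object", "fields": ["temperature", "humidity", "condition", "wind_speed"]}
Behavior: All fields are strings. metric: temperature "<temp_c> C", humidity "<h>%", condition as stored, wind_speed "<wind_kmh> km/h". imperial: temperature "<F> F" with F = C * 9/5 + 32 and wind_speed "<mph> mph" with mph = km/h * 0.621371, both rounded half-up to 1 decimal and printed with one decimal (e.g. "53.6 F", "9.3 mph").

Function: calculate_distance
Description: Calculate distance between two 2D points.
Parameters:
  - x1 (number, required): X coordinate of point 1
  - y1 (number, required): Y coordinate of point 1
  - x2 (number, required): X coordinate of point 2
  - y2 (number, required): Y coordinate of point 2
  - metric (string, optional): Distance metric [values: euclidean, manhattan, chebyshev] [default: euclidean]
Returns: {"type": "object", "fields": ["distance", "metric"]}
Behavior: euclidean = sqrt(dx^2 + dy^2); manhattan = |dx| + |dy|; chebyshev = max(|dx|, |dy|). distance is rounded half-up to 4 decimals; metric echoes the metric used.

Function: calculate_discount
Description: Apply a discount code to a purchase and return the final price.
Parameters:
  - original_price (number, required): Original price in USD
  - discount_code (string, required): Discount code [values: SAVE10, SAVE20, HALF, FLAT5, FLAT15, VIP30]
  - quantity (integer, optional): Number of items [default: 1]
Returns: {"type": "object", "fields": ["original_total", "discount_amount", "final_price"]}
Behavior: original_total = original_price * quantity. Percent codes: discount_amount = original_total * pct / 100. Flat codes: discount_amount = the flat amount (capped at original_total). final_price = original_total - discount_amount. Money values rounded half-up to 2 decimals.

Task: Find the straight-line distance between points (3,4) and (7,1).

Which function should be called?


The task needs a function whose description is: Calculate distance between two 2D points.
calculate_distance
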